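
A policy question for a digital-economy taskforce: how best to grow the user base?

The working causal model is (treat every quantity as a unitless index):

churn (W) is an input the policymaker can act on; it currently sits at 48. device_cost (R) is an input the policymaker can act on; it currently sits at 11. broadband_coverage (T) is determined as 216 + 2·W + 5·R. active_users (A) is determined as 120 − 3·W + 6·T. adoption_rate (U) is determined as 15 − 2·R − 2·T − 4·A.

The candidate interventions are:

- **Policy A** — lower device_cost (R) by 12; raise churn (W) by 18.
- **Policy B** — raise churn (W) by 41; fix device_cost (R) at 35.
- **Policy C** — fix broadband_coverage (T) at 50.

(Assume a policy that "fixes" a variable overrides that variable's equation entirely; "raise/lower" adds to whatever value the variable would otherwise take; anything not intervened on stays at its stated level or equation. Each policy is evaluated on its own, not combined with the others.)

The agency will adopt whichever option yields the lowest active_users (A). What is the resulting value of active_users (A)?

Policy A (R − 12, W + 18):
  W = 48 + 18 = 66
  R = 11 − 12 = -1
  T = 216 + 2·66 + 5·(-1) = 343
  A = 120 − 3·66 + 6·343 = 1980
Policy B (W + 41, R := 35):
  W = 48 + 41 = 89
  R = 35
  T = 216 + 2·89 + 5·35 = 569
  A = 120 − 3·89 + 6·569 = 3267
Policy C (T := 50):
  W = 48
  R = 11
  T = 50
  A = 120 − 3·48 + 6·50 = 276
Comparing — Policy A: A=1980, Policy B: A=3267, Policy C: A=276. Lowest is 276 (Policy C).

276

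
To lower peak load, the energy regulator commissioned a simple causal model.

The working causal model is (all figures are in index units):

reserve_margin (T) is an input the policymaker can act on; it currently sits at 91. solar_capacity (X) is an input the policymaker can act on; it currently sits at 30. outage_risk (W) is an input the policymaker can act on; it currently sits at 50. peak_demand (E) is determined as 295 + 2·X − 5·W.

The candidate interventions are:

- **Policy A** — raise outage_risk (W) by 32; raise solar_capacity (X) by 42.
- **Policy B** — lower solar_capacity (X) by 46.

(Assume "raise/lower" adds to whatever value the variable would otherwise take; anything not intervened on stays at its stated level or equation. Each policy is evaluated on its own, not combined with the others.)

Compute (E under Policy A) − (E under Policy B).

16

Policy A (W + 32, X + 42):
  X = 30 + 42 = 72
  W = 50 + 32 = 82
  E = 295 + 2·72 − 5·82 = 29
Policy B (X − 46):
  X = 30 − 46 = -16
  W = 50
  E = 295 + 2·(-16) − 5·50 = 13
E: 29 − 13 = 16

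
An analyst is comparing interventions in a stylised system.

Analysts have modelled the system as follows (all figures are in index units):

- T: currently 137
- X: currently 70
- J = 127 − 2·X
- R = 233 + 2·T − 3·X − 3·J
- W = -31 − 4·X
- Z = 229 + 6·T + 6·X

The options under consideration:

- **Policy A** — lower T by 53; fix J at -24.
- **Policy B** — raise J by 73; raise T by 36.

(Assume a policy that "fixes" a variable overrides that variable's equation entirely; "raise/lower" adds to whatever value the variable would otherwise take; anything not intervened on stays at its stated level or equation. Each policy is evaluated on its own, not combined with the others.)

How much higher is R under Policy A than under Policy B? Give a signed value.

74

Policy A (T − 53, J := -24):
  T = 137 − 53 = 84
  X = 70
  J = -24
  R = 233 + 2·84 − 3·70 − 3·(-24) = 263
Policy B (J + 73, T + 36):
  T = 137 + 36 = 173
  X = 70
  J = 127 − 2·70 (+73 from intervention) = 60
  R = 233 + 2·173 − 3·70 − 3·60 = 189
R: 263 − 189 = 74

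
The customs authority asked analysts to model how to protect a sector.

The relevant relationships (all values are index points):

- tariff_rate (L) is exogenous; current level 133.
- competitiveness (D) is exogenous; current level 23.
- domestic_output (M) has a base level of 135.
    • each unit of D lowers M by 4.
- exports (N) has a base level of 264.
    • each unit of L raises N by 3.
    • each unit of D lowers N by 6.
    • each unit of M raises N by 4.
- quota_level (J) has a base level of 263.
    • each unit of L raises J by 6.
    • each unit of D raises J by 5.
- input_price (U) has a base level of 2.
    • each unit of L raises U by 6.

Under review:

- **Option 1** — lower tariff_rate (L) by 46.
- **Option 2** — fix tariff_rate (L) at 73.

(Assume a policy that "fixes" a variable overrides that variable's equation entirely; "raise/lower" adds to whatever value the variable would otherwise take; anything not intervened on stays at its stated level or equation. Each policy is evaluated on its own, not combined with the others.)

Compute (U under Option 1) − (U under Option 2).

Option 1 (L − 46):
  L = 133 − 46 = 87
  U = 2 + 6·87 = 524
Option 2 (L := 73):
  L = 73
  U = 2 + 6·73 = 440
U: 524 − 440 = 84

84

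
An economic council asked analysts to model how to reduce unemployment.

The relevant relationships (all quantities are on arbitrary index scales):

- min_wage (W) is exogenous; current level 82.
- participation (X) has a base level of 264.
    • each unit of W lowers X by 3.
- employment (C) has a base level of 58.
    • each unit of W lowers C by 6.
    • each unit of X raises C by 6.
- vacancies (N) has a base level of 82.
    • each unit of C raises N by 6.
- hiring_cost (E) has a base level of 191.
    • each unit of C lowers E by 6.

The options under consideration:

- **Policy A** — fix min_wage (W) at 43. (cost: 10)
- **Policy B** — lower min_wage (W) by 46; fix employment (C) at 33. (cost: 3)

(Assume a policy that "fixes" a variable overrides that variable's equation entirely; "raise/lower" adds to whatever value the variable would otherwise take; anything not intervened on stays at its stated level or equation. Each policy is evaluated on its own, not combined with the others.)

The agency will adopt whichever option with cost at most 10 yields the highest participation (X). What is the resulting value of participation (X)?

156

Policy A (W := 43):
  W = 43
  X = 264 − 3·43 = 135
Policy B (W − 46, C := 33):
  W = 82 − 46 = 36
  X = 264 − 3·36 = 156
Comparing — Policy A: X=135, Policy B: X=156. Highest is 156 (Policy B).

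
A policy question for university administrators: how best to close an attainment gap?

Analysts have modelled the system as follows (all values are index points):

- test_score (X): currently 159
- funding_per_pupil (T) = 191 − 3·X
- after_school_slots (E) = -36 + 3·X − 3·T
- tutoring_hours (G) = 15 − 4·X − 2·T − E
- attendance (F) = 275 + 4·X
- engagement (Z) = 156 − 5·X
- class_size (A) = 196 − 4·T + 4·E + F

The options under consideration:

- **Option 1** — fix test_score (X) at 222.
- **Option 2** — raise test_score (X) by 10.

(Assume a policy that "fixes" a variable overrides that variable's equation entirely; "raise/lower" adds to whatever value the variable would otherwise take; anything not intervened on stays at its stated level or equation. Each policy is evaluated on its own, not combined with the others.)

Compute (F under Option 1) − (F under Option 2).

Option 1 (X := 222):
  X = 222
  F = 275 + 4·222 = 1163
Option 2 (X + 10):
  X = 159 + 10 = 169
  F = 275 + 4·169 = 951
F: 1163 − 951 = 212

212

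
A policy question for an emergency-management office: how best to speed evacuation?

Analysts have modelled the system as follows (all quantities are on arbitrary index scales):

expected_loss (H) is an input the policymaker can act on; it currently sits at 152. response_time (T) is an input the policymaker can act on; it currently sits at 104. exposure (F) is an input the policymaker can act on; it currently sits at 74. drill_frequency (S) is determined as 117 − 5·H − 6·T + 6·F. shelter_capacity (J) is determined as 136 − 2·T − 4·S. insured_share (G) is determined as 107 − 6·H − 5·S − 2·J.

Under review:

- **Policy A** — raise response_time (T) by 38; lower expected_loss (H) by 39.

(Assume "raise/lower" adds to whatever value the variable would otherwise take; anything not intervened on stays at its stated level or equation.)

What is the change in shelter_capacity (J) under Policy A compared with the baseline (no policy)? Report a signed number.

56

Baseline:
  H = 152
  T = 104
  F = 74
  S = 117 − 5·152 − 6·104 + 6·74 = -823
  J = 136 − 2·104 − 4·(-823) = 3220
Policy A (T + 38, H − 39):
  H = 152 − 39 = 113
  T = 104 + 38 = 142
  F = 74
  S = 117 − 5·113 − 6·142 + 6·74 = -856
  J = 136 − 2·142 − 4·(-856) = 3276
Change in J: 3276 − 3220 = 56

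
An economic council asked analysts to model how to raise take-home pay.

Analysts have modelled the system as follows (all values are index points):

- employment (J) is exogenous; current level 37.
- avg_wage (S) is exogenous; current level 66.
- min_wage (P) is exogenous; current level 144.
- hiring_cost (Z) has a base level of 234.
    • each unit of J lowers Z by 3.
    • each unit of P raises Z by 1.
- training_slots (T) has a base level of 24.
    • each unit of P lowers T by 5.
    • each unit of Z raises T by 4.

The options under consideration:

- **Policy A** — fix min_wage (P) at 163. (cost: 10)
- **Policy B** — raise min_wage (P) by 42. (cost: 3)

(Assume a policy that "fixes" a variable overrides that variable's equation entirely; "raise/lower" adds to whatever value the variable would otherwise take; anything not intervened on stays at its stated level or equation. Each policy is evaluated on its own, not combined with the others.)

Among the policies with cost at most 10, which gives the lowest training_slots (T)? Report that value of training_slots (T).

Policy A (P := 163):
  J = 37
  P = 163
  Z = 234 − 3·37 + 163 = 286
  T = 24 − 5·163 + 4·286 = 353
Policy B (P + 42):
  J = 37
  P = 144 + 42 = 186
  Z = 234 − 3·37 + 186 = 309
  T = 24 − 5·186 + 4·309 = 330
Comparing — Policy A: T=353, Policy B: T=330. Lowest is 330 (Policy B).

330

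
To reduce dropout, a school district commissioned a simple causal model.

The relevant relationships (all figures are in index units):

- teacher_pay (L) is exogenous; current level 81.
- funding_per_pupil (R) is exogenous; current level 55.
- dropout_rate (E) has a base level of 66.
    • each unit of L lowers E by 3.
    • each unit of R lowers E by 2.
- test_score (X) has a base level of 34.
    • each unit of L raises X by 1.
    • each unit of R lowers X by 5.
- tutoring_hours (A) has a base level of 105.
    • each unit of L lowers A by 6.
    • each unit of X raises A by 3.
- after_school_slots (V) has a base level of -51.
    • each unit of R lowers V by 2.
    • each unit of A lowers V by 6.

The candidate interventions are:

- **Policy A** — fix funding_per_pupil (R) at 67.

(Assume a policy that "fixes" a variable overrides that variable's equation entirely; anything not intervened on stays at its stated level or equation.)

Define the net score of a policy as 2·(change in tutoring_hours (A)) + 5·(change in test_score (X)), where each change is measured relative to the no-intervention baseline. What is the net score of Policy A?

Baseline:
  L = 81
  R = 55
  X = 34 + 81 − 5·55 = -160
  A = 105 − 6·81 + 3·(-160) = -861
Policy A (R := 67):
  L = 81
  R = 67
  X = 34 + 81 − 5·67 = -220
  A = 105 − 6·81 + 3·(-220) = -1041
ΔA = -1041 − (-861) = -180; ΔX = -220 − (-160) = -60
Score = 2·(-180) + 5·(-60) = -660

-660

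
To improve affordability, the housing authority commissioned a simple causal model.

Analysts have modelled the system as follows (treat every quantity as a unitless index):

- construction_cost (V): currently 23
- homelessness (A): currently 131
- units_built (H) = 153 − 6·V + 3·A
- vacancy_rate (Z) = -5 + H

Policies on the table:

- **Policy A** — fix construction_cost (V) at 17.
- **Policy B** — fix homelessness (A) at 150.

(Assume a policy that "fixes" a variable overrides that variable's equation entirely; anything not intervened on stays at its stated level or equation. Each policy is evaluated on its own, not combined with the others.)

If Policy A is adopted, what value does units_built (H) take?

Policy A (V := 17):
  V = 17
  A = 131
  H = 153 − 6·17 + 3·131 = 444

444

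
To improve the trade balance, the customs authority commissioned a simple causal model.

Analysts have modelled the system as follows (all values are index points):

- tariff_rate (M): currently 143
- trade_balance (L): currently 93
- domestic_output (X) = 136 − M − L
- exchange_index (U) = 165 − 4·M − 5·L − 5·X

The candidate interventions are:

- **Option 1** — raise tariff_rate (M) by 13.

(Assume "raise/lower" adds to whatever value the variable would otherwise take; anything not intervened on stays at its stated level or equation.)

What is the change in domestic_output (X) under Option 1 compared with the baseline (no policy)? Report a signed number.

Baseline:
  M = 143
  L = 93
  X = 136 − 143 − 93 = -100
Option 1 (M + 13):
  M = 143 + 13 = 156
  L = 93
  X = 136 − 156 − 93 = -113
Change in X: -113 − (-100) = -13

-13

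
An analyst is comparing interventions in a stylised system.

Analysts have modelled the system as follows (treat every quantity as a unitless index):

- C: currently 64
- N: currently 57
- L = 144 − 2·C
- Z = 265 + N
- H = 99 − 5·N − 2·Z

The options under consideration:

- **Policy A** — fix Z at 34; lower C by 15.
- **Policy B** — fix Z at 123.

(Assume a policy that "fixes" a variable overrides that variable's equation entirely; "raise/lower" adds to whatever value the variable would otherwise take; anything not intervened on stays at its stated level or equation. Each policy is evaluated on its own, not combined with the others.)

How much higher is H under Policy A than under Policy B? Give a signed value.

Policy A (Z := 34, C − 15):
  N = 57
  Z = 34
  H = 99 − 5·57 − 2·34 = -254
Policy B (Z := 123):
  N = 57
  Z = 123
  H = 99 − 5·57 − 2·123 = -432
H: -254 − (-432) = 178

178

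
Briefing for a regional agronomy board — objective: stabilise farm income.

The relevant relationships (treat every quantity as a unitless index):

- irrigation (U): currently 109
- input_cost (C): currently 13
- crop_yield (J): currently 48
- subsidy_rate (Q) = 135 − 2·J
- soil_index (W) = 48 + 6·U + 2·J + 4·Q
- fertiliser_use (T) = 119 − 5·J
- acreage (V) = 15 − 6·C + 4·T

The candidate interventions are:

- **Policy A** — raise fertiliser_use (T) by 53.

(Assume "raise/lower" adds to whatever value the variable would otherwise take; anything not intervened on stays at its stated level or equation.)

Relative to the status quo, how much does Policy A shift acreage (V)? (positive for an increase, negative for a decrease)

Baseline:
  C = 13
  J = 48
  T = 119 − 5·48 = -121
  V = 15 − 6·13 + 4·(-121) = -547
Policy A (T + 53):
  C = 13
  J = 48
  T = 119 − 5·48 (+53 from intervention) = -68
  V = 15 − 6·13 + 4·(-68) = -335
Change in V: -335 − (-547) = 212

212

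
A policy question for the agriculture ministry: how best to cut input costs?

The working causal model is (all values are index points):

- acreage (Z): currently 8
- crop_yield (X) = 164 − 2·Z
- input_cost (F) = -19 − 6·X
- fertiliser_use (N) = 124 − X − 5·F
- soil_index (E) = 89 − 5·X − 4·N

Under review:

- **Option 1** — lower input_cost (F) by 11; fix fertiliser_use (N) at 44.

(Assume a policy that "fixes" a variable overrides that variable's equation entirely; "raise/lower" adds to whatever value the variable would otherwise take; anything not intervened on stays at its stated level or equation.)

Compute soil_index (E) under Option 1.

Option 1 (F − 11, N := 44):
  Z = 8
  X = 164 − 2·8 = 148
  F = -19 − 6·148 (−11 from intervention) = -918
  N = 44
  E = 89 − 5·148 − 4·44 = -827

-827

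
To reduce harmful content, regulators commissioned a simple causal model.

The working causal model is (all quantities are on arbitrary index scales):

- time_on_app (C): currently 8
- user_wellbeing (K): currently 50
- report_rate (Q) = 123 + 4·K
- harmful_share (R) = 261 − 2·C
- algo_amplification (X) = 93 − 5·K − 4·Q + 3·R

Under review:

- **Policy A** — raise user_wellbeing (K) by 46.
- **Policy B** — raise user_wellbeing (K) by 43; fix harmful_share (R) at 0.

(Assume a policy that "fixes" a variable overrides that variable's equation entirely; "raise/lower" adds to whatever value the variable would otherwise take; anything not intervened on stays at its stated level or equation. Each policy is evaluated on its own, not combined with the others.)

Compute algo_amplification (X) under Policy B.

-2352

Policy B (K + 43, R := 0):
  C = 8
  K = 50 + 43 = 93
  Q = 123 + 4·93 = 495
  R = 0
  X = 93 − 5·93 − 4·495 + 3·0 = -2352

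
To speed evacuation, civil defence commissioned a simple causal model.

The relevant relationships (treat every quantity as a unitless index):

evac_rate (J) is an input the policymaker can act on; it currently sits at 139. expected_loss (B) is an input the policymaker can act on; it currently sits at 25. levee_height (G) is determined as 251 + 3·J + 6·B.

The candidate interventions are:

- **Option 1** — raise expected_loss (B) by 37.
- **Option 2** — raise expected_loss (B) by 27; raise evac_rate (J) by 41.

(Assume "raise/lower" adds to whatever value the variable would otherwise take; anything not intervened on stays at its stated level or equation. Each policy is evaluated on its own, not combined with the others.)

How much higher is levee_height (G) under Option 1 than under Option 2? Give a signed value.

-63

Option 1 (B + 37):
  J = 139
  B = 25 + 37 = 62
  G = 251 + 3·139 + 6·62 = 1040
Option 2 (B + 27, J + 41):
  J = 139 + 41 = 180
  B = 25 + 27 = 52
  G = 251 + 3·180 + 6·52 = 1103
G: 1040 − 1103 = -63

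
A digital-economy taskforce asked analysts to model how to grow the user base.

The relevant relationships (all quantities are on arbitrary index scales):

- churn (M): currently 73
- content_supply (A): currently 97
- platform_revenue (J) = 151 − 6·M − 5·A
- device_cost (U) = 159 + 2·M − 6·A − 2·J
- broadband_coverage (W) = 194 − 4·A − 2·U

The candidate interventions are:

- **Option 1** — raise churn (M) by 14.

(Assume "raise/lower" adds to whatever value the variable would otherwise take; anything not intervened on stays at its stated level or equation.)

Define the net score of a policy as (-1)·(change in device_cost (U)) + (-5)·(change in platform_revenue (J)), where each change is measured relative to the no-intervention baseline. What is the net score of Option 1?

Baseline:
  M = 73
  A = 97
  J = 151 − 6·73 − 5·97 = -772
  U = 159 + 2·73 − 6·97 − 2·(-772) = 1267
Option 1 (M + 14):
  M = 73 + 14 = 87
  A = 97
  J = 151 − 6·87 − 5·97 = -856
  U = 159 + 2·87 − 6·97 − 2·(-856) = 1463
ΔU = 1463 − 1267 = 196; ΔJ = -856 − (-772) = -84
Score = (-1)·196 + (-5)·(-84) = 224

224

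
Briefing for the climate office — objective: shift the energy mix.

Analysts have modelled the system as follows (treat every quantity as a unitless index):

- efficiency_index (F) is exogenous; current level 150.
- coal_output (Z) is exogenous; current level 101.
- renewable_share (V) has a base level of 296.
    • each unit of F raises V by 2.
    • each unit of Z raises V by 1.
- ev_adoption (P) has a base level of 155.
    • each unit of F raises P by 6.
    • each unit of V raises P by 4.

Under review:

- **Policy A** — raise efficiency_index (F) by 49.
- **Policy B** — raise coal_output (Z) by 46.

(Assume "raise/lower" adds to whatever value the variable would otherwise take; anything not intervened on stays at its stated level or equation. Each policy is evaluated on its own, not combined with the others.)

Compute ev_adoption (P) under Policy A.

4529

Policy A (F + 49):
  F = 150 + 49 = 199
  Z = 101
  V = 296 + 2·199 + 101 = 795
  P = 155 + 6·199 + 4·795 = 4529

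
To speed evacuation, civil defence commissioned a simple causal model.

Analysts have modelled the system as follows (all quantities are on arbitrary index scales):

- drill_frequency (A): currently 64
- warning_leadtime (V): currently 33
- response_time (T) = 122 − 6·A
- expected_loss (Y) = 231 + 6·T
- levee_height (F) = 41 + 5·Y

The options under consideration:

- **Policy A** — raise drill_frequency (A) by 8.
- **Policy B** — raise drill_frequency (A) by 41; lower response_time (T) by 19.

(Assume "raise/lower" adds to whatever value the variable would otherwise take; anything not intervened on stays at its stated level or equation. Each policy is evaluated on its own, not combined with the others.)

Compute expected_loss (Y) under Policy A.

Policy A (A + 8):
  A = 64 + 8 = 72
  T = 122 − 6·72 = -310
  Y = 231 + 6·(-310) = -1629

-1629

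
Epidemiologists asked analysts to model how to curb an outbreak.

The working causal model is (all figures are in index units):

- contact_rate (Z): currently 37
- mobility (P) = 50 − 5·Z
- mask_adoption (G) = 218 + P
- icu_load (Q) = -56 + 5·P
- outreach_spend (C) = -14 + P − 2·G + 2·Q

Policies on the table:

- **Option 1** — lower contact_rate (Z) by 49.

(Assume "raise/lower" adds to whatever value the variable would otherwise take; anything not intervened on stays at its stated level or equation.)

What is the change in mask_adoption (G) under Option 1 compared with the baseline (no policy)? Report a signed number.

Baseline:
  Z = 37
  P = 50 − 5·37 = -135
  G = 218 + (-135) = 83
Option 1 (Z − 49):
  Z = 37 − 49 = -12
  P = 50 − 5·(-12) = 110
  G = 218 + 110 = 328
Change in G: 328 − 83 = 245

245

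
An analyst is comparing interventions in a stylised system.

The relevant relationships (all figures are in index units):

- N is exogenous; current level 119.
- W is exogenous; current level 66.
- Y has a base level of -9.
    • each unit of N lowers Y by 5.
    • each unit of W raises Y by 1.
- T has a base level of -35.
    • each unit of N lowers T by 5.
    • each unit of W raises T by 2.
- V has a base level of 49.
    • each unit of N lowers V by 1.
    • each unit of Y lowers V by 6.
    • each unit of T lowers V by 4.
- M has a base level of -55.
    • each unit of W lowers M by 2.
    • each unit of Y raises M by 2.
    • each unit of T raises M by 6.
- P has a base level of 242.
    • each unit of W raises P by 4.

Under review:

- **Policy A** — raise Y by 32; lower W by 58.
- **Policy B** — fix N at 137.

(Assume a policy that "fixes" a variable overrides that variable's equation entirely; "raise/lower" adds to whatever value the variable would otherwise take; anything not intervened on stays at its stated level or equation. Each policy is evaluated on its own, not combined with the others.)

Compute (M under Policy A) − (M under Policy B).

88

Policy A (Y + 32, W − 58):
  N = 119
  W = 66 − 58 = 8
  Y = -9 − 5·119 + 8 (+32 from intervention) = -564
  T = -35 − 5·119 + 2·8 = -614
  M = -55 − 2·8 + 2·(-564) + 6·(-614) = -4883
Policy B (N := 137):
  N = 137
  W = 66
  Y = -9 − 5·137 + 66 = -628
  T = -35 − 5·137 + 2·66 = -588
  M = -55 − 2·66 + 2·(-628) + 6·(-588) = -4971
M: -4883 − (-4971) = 88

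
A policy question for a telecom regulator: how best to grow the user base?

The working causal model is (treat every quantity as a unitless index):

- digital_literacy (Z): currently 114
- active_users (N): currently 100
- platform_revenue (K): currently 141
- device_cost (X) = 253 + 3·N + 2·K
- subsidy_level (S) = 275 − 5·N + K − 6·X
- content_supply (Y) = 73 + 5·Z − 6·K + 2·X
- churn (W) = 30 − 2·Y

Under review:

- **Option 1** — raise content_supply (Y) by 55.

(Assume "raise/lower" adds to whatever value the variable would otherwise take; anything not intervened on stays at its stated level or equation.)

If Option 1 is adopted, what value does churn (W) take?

Option 1 (Y + 55):
  Z = 114
  N = 100
  K = 141
  X = 253 + 3·100 + 2·141 = 835
  Y = 73 + 5·114 − 6·141 + 2·835 (+55 from intervention) = 1522
  W = 30 − 2·1522 = -3014

-3014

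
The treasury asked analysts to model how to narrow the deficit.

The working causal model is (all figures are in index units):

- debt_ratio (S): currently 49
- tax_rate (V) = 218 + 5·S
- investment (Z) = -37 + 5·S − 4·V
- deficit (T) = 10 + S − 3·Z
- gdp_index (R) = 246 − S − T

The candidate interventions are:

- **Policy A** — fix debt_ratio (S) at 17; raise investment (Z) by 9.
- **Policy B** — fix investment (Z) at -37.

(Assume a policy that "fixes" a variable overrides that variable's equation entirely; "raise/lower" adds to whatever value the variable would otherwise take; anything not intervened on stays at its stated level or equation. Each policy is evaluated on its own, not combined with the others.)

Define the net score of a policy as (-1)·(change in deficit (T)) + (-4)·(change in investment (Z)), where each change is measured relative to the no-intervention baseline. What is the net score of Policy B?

Baseline:
  S = 49
  V = 218 + 5·49 = 463
  Z = -37 + 5·49 − 4·463 = -1644
  T = 10 + 49 − 3·(-1644) = 4991
Policy B (Z := -37):
  S = 49
  V = 218 + 5·49 = 463
  Z = -37
  T = 10 + 49 − 3·(-37) = 170
ΔT = 170 − 4991 = -4821; ΔZ = -37 − (-1644) = 1607
Score = (-1)·(-4821) + (-4)·1607 = -1607

-1607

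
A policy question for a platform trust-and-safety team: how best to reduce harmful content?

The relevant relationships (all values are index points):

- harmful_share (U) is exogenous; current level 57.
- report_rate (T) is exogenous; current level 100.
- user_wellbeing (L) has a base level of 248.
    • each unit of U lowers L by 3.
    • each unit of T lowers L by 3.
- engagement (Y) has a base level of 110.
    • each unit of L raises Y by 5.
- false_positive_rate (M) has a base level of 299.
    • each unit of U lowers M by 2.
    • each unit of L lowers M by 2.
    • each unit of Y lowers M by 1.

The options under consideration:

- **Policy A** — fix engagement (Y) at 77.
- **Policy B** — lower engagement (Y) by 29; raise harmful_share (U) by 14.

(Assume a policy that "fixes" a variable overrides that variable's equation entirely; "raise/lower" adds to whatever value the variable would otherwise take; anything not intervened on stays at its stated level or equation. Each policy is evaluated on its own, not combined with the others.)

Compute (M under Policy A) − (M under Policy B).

Policy A (Y := 77):
  U = 57
  T = 100
  L = 248 − 3·57 − 3·100 = -223
  Y = 77
  M = 299 − 2·57 − 2·(-223) − 77 = 554
Policy B (Y − 29, U + 14):
  U = 57 + 14 = 71
  T = 100
  L = 248 − 3·71 − 3·100 = -265
  Y = 110 + 5·(-265) (−29 from intervention) = -1244
  M = 299 − 2·71 − 2·(-265) − (-1244) = 1931
M: 554 − 1931 = -1377

-1377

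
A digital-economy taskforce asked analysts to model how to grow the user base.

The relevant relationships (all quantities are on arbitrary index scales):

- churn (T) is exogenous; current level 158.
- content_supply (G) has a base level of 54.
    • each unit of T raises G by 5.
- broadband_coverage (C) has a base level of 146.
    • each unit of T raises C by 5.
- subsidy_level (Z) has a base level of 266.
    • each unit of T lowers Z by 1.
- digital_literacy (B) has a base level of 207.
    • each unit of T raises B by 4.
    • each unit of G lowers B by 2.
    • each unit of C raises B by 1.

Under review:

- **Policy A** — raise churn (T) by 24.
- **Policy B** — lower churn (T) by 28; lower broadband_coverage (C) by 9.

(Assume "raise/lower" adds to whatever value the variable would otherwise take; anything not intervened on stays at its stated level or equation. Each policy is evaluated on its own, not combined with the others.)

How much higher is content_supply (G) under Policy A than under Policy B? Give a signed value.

260

Policy A (T + 24):
  T = 158 + 24 = 182
  G = 54 + 5·182 = 964
Policy B (T − 28, C − 9):
  T = 158 − 28 = 130
  G = 54 + 5·130 = 704
G: 964 − 704 = 260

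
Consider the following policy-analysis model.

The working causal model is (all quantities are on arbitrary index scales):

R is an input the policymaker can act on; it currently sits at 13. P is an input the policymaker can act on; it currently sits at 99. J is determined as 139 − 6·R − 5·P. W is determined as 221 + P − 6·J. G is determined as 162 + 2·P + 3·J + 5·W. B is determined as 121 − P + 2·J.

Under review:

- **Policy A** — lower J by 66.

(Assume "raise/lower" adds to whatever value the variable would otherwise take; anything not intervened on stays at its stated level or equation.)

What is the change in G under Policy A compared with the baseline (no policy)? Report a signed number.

1782

Baseline:
  R = 13
  P = 99
  J = 139 − 6·13 − 5·99 = -434
  W = 221 + 99 − 6·(-434) = 2924
  G = 162 + 2·99 + 3·(-434) + 5·2924 = 13678
Policy A (J − 66):
  R = 13
  P = 99
  J = 139 − 6·13 − 5·99 (−66 from intervention) = -500
  W = 221 + 99 − 6·(-500) = 3320
  G = 162 + 2·99 + 3·(-500) + 5·3320 = 15460
Change in G: 15460 − 13678 = 1782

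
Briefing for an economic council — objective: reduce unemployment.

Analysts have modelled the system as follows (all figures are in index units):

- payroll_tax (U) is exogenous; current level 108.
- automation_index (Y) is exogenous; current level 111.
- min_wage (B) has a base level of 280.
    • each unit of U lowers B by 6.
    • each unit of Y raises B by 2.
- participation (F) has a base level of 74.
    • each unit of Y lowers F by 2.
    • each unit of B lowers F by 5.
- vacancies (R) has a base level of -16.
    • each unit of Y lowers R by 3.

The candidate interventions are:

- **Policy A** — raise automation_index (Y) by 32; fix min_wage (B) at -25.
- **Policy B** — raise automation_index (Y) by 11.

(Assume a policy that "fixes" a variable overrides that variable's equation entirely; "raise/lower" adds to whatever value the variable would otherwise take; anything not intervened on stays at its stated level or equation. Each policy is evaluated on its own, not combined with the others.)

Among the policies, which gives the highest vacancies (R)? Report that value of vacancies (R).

Policy A (Y + 32, B := -25):
  Y = 111 + 32 = 143
  R = -16 − 3·143 = -445
Policy B (Y + 11):
  Y = 111 + 11 = 122
  R = -16 − 3·122 = -382
Comparing — Policy A: R=-445, Policy B: R=-382. Highest is -382 (Policy B).

-382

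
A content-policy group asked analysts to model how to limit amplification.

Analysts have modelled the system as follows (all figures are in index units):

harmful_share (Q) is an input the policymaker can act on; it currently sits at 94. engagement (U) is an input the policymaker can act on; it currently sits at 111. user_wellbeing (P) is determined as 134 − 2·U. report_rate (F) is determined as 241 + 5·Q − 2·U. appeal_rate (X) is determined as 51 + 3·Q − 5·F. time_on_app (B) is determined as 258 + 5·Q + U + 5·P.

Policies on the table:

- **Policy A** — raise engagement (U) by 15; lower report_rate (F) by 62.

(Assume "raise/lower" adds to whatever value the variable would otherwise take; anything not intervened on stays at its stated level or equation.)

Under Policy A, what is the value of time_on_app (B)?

264

Policy A (U + 15, F − 62):
  Q = 94
  U = 111 + 15 = 126
  P = 134 − 2·126 = -118
  B = 258 + 5·94 + 126 + 5·(-118) = 264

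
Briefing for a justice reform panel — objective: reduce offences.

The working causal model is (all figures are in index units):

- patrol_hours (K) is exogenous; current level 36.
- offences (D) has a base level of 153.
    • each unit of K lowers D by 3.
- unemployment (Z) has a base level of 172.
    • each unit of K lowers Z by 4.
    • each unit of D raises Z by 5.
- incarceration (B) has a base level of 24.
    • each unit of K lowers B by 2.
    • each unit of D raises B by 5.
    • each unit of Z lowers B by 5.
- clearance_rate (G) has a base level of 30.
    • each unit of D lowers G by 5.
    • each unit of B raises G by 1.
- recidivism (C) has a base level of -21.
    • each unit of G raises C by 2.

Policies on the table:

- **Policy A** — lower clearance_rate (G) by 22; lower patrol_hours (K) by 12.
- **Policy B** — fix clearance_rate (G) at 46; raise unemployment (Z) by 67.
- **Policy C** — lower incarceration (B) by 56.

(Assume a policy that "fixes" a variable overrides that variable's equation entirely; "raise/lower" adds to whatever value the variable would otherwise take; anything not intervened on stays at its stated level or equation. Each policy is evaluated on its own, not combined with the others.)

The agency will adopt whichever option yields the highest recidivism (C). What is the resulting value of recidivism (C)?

71

Policy A (G − 22, K − 12):
  K = 36 − 12 = 24
  D = 153 − 3·24 = 81
  Z = 172 − 4·24 + 5·81 = 481
  B = 24 − 2·24 + 5·81 − 5·481 = -2024
  G = 30 − 5·81 + (-2024) (−22 from intervention) = -2421
  C = -21 + 2·(-2421) = -4863
Policy B (G := 46, Z + 67):
  K = 36
  D = 153 − 3·36 = 45
  Z = 172 − 4·36 + 5·45 (+67 from intervention) = 320
  B = 24 − 2·36 + 5·45 − 5·320 = -1423
  G = 46
  C = -21 + 2·46 = 71
Policy C (B − 56):
  K = 36
  D = 153 − 3·36 = 45
  Z = 172 − 4·36 + 5·45 = 253
  B = 24 − 2·36 + 5·45 − 5·253 (−56 from intervention) = -1144
  G = 30 − 5·45 + (-1144) = -1339
  C = -21 + 2·(-1339) = -2699
Comparing — Policy A: C=-4863, Policy B: C=71, Policy C: C=-2699. Highest is 71 (Policy B).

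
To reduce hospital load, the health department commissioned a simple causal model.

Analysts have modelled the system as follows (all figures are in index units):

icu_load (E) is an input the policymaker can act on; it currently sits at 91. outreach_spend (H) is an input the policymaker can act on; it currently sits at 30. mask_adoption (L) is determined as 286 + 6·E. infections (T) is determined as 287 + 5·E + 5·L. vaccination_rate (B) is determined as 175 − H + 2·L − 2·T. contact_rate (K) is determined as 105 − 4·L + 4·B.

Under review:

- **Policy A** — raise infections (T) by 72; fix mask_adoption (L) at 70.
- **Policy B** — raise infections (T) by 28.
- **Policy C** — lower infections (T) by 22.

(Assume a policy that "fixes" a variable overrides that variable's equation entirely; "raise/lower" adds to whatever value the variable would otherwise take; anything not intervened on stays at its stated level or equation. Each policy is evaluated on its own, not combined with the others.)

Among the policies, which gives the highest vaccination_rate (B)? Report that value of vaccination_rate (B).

Policy A (T + 72, L := 70):
  E = 91
  H = 30
  L = 70
  T = 287 + 5·91 + 5·70 (+72 from intervention) = 1164
  B = 175 − 30 + 2·70 − 2·1164 = -2043
Policy B (T + 28):
  E = 91
  H = 30
  L = 286 + 6·91 = 832
  T = 287 + 5·91 + 5·832 (+28 from intervention) = 4930
  B = 175 − 30 + 2·832 − 2·4930 = -8051
Policy C (T − 22):
  E = 91
  H = 30
  L = 286 + 6·91 = 832
  T = 287 + 5·91 + 5·832 (−22 from intervention) = 4880
  B = 175 − 30 + 2·832 − 2·4880 = -7951
Comparing — Policy A: B=-2043, Policy B: B=-8051, Policy C: B=-7951. Highest is -2043 (Policy A).

-2043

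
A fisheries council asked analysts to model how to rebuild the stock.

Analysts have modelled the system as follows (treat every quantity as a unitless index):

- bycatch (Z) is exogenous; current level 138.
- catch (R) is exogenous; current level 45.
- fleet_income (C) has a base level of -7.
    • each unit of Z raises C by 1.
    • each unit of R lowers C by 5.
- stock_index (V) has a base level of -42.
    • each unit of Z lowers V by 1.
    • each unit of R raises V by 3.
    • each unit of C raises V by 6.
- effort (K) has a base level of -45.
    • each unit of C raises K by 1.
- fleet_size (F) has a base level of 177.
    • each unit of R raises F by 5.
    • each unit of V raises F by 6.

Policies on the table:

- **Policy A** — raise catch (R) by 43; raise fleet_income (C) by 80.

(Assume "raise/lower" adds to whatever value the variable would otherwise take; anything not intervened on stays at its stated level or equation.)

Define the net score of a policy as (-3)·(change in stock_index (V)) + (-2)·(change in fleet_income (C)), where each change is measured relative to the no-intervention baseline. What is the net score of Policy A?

2313

Baseline:
  Z = 138
  R = 45
  C = -7 + 138 − 5·45 = -94
  V = -42 − 138 + 3·45 + 6·(-94) = -609
Policy A (R + 43, C + 80):
  Z = 138
  R = 45 + 43 = 88
  C = -7 + 138 − 5·88 (+80 from intervention) = -229
  V = -42 − 138 + 3·88 + 6·(-229) = -1290
ΔV = -1290 − (-609) = -681; ΔC = -229 − (-94) = -135
Score = (-3)·(-681) + (-2)·(-135) = 2313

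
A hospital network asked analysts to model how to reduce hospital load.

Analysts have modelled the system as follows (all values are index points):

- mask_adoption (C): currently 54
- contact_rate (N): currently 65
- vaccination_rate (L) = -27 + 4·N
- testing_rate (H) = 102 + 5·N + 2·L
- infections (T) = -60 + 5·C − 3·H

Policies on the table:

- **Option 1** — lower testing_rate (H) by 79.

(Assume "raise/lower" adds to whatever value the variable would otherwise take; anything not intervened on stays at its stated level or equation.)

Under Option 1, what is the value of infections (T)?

Option 1 (H − 79):
  C = 54
  N = 65
  L = -27 + 4·65 = 233
  H = 102 + 5·65 + 2·233 (−79 from intervention) = 814
  T = -60 + 5·54 − 3·814 = -2232

-2232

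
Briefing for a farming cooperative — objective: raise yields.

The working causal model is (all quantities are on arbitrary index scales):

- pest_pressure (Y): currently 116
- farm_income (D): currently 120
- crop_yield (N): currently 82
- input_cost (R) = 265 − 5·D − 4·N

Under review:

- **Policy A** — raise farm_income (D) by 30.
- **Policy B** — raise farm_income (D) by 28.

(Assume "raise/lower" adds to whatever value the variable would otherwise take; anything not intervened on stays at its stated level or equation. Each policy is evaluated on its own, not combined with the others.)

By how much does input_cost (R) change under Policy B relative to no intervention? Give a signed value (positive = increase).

-140

Baseline:
  D = 120
  N = 82
  R = 265 − 5·120 − 4·82 = -663
Policy B (D + 28):
  D = 120 + 28 = 148
  N = 82
  R = 265 − 5·148 − 4·82 = -803
Change in R: -803 − (-663) = -140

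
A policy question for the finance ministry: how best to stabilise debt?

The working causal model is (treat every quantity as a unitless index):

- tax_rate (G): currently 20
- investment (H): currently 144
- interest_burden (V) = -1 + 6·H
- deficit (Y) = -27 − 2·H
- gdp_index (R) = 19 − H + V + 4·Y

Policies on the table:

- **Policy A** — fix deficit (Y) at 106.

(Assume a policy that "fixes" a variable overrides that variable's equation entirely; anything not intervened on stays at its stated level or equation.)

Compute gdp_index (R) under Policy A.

Policy A (Y := 106):
  H = 144
  V = -1 + 6·144 = 863
  Y = 106
  R = 19 − 144 + 863 + 4·106 = 1162

1162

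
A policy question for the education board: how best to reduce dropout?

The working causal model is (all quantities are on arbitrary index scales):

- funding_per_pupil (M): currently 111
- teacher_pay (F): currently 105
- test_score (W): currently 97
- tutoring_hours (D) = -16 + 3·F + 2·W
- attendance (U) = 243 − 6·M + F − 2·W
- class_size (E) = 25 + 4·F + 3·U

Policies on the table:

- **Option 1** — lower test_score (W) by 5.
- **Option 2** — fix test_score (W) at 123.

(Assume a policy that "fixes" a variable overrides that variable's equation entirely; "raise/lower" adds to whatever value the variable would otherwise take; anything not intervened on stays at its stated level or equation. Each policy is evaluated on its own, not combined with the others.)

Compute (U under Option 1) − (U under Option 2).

Option 1 (W − 5):
  M = 111
  F = 105
  W = 97 − 5 = 92
  U = 243 − 6·111 + 105 − 2·92 = -502
Option 2 (W := 123):
  M = 111
  F = 105
  W = 123
  U = 243 − 6·111 + 105 − 2·123 = -564
U: -502 − (-564) = 62

62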